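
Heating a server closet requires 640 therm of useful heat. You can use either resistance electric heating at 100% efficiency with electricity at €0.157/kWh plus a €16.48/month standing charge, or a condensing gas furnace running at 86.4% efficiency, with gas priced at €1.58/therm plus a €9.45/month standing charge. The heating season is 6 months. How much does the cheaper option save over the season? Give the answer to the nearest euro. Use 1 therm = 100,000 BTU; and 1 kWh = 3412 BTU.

€1817

Heat load = 640 therm × 100,000 = 64,000,000 BTU
Gas: input = 64,000,000 / 0.864 = 74,074,074 BTU = 740.7 therm → 740.7 × €1.58 = €1,170.37; + 6 × €9.45 standing = €1,227.07
Electric: 64,000,000 BTU / 3412 = 18,760 kWh → × €0.157 = €2,944.90; + 6 × €16.48 standing = €3,043.78
Difference = |€1,227.07 − €3,043.78| = €1,816.71 ≈ €1817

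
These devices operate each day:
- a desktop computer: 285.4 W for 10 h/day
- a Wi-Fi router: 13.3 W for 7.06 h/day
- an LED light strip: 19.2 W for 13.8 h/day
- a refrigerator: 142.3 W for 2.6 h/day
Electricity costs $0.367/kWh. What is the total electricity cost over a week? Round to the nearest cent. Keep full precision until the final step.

$9.20

desktop computer: 285.4 W × 10 h × 7 d = 19,978 Wh = 19.98 kWh
Wi-Fi router: 13.3 W × 7.06 h × 7 d = 657 Wh = 0.6573 kWh
LED light strip: 19.2 W × 13.8 h × 7 d = 1,855 Wh = 1.855 kWh
refrigerator: 142.3 W × 2.6 h × 7 d = 2,590 Wh = 2.59 kWh
Total energy = 19.98 + 0.6573 + 1.855 + 2.59 = 25.08 kWh
Cost = 25.08 kWh × $0.367 = $9.20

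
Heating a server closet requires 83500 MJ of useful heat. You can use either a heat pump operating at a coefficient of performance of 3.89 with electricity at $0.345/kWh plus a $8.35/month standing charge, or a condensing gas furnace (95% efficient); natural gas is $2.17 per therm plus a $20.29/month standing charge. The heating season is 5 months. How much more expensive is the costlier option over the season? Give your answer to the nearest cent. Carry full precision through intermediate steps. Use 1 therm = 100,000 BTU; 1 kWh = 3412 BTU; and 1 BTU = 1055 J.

$189.70

Heat load = 83500 MJ = 83,500,000,000 J / 1055 = 79,146,919 BTU
Gas: input = 79,146,919 / 0.95 = 83,312,547 BTU = 833.1 therm → 833.1 × $2.17 = $1,807.88; + 5 × $20.29 standing = $1,909.33
Heat pump: 79,146,919 BTU / 3412 = 23,200 kWh heat; / 3.89 = 5,963 kWh in → × $0.345 = $2,057.29; + 5 × $8.35 standing = $2,099.04
Difference = |$1,909.33 − $2,099.04| = $189.70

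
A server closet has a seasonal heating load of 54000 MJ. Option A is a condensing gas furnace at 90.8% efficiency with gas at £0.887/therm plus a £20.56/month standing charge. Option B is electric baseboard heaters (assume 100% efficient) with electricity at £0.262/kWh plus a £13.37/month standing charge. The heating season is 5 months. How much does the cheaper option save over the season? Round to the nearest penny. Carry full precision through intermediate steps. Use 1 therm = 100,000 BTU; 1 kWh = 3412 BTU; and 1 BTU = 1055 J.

£3394.41

Heat load = 54000 MJ = 54,000,000,000 J / 1055 = 51,184,834 BTU
Gas: input = 51,184,834 / 0.908 = 56,370,963 BTU = 563.7 therm → 563.7 × £0.887 = £500.01; + 5 × £20.56 standing = £602.81
Electric: 51,184,834 BTU / 3412 = 15,000 kWh → × £0.262 = £3,930.37; + 5 × £13.37 standing = £3,997.22
Difference = |£602.81 − £3,997.22| = £3,394.41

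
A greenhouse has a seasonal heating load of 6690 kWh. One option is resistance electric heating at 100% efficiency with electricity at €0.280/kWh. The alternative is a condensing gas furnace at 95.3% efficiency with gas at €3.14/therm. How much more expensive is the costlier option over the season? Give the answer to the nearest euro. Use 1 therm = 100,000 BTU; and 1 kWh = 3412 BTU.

€1121

Heat load = 6690 kWh × 3412 = 22,826,280 BTU
Gas: input = 22,826,280 / 0.953 = 23,952,025 BTU = 239.5 therm → 239.5 × €3.14 = €752.09
Electric: 22,826,280 BTU / 3412 = 6,690 kWh → × €0.280 = €1,873.20
Difference = |€752.09 − €1,873.20| = €1,121.11 ≈ €1121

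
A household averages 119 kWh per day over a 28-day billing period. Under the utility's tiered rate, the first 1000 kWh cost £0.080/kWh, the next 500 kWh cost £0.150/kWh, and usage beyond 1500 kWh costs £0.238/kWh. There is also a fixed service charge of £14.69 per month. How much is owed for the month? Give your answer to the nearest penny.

Usage = 119 kWh/day × 28 days = 3332 kWh
First 1000 kWh × £0.080 = £80.00
Next 500 kWh × £0.150 = £75.00
Remaining 1832 kWh × £0.238 = £436.02
Energy charge = £591.02; + service £14.69 = £605.71

£605.71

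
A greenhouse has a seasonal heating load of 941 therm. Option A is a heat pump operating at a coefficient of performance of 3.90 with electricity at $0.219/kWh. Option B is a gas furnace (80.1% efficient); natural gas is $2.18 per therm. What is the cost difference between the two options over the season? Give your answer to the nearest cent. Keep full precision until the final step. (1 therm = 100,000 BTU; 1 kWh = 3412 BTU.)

Heat load = 941 therm × 100,000 = 94,100,000 BTU
Gas: input = 94,100,000 / 0.801 = 117,478,152 BTU = 1,175 therm → 1,175 × $2.18 = $2,561.02
Heat pump: 94,100,000 BTU / 3412 = 27,580 kWh heat; / 3.90 = 7,072 kWh in → × $0.219 = $1,548.67
Difference = |$2,561.02 − $1,548.67| = $1,012.35

$1012.35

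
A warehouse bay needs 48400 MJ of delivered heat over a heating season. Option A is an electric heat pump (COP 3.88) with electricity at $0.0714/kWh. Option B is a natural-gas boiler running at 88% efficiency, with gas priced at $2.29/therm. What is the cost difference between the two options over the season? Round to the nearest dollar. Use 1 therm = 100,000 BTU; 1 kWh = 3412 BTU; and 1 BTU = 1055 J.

Heat load = 48400 MJ = 48,400,000,000 J / 1055 = 45,876,777 BTU
Gas: input = 45,876,777 / 0.880 = 52,132,701 BTU = 521.3 therm → 521.3 × $2.29 = $1,193.84
Heat pump: 45,876,777 BTU / 3412 = 13,450 kWh heat; / 3.88 = 3,465 kWh in → × $0.0714 = $247.43
Difference = |$1,193.84 − $247.43| = $946.41 ≈ $946

$946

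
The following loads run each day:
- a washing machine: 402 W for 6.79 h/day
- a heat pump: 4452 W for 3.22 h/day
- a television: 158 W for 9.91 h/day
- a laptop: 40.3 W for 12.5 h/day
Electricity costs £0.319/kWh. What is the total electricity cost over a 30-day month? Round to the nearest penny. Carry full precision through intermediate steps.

washing machine: 402 W × 6.79 h × 30 d = 81,887 Wh = 81.89 kWh
heat pump: 4452 W × 3.22 h × 30 d = 430,063 Wh = 430.1 kWh
television: 158 W × 9.91 h × 30 d = 46,973 Wh = 46.97 kWh
laptop: 40.3 W × 12.5 h × 30 d = 15,112 Wh = 15.11 kWh
Total energy = 81.89 + 430.1 + 46.97 + 15.11 = 574 kWh
Cost = 574 kWh × £0.319 = £183.12

£183.12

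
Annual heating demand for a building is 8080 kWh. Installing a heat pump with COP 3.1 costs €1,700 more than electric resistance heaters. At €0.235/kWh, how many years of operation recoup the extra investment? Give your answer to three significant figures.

1.32 years

Resistance: 8080 kWh × €0.235 = €1,898.80/yr
Heat pump: 8080 / 3.1 = 2606 kWh in → × €0.235 = €612.52/yr
Annual savings = €1,286.28
Payback = €1,700 / €1,286.28 = 1.32 years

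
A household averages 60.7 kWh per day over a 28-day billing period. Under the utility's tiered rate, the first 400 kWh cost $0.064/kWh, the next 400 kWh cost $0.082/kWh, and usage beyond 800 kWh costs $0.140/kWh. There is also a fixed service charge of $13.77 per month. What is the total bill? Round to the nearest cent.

Usage = 60.7 kWh/day × 28 days = 1699.6 kWh
First 400 kWh × $0.064 = $25.60
Next 400 kWh × $0.082 = $32.80
Remaining 899.6 kWh × $0.140 = $125.94
Energy charge = $184.34; + service $13.77 = $198.11

$198.11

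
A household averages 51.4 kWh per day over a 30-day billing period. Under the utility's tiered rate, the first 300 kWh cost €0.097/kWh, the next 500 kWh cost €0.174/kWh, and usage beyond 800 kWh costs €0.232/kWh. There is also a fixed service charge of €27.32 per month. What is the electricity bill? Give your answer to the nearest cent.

Usage = 51.4 kWh/day × 30 days = 1542 kWh
First 300 kWh × €0.097 = €29.10
Next 500 kWh × €0.174 = €87.00
Remaining 742 kWh × €0.232 = €172.14
Energy charge = €288.24; + service €27.32 = €315.56

€315.56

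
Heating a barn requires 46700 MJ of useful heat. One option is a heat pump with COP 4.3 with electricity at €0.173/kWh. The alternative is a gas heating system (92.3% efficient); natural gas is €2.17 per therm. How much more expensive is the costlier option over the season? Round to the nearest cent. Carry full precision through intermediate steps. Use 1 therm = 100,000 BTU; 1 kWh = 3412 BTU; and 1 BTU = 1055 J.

€518.74

Heat load = 46700 MJ = 46,700,000,000 J / 1055 = 44,265,403 BTU
Gas: input = 44,265,403 / 0.923 = 47,958,183 BTU = 479.6 therm → 479.6 × €2.17 = €1,040.69
Heat pump: 44,265,403 BTU / 3412 = 12,970 kWh heat; / 4.3 = 3,017 kWh in → × €0.173 = €521.95
Difference = |€1,040.69 − €521.95| = €518.74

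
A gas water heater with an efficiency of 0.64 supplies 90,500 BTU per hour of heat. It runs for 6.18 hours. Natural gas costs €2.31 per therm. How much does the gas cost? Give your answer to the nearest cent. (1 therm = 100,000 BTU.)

Heat delivered = 90,500 BTU/h × 6.18 h = 559,290 BTU
Gas input = 559,290 / 0.64 = 873,891 BTU
= 873,891 / 100,000 = 8.739 therm
Cost = 8.739 × €2.31/therm = €20.19

€20.19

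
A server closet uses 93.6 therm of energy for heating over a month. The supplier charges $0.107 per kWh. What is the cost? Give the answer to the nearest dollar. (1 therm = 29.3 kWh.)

93.6 therm × (29.3 kWh/therm) = 2,742 kWh
Cost = 2,742 kWh × $0.107/kWh = $293.45 ≈ $293

$293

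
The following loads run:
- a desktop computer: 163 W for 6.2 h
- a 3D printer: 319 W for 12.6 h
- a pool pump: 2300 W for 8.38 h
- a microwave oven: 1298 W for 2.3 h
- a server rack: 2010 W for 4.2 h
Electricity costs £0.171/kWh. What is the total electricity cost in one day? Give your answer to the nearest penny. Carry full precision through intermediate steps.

£6.11

desktop computer: 163 W × 6.2 h = 1,011 Wh = 1.011 kWh
3D printer: 319 W × 12.6 h = 4,019 Wh = 4.019 kWh
pool pump: 2300 W × 8.38 h = 19,274 Wh = 19.27 kWh
microwave oven: 1298 W × 2.3 h = 2,985 Wh = 2.985 kWh
server rack: 2010 W × 4.2 h = 8,442 Wh = 8.442 kWh
Total energy = 1.011 + 4.019 + 19.27 + 2.985 + 8.442 = 35.73 kWh
Cost = 35.73 kWh × £0.171 = £6.11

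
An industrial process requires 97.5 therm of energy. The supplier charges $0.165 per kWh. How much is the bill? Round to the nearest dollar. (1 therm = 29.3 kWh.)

97.5 therm × (29.3 kWh/therm) = 2,857 kWh
Cost = 2,857 kWh × $0.165/kWh = $471.36 ≈ $471

$471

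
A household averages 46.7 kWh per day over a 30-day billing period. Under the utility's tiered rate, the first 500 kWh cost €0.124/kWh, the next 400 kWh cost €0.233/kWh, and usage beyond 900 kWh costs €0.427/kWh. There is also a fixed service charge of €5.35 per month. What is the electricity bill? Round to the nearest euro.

Usage = 46.7 kWh/day × 30 days = 1401 kWh
First 500 kWh × €0.124 = €62.00
Next 400 kWh × €0.233 = €93.20
Remaining 501 kWh × €0.427 = €213.93
Energy charge = €369.13; + service €5.35 = €374.48 ≈ €374

€374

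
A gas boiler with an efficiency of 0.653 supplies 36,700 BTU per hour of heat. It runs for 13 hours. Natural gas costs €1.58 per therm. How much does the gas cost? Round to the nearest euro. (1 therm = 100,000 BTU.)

Heat delivered = 36,700 BTU/h × 13 h = 477,100 BTU
Gas input = 477,100 / 0.653 = 730,628 BTU
= 730,628 / 100,000 = 7.306 therm
Cost = 7.306 × €1.58/therm = €11.54 ≈ €12

€12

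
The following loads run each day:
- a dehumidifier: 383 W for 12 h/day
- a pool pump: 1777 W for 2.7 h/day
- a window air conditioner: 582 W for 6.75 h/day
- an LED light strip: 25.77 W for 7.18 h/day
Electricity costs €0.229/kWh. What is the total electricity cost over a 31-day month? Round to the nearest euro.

€96

dehumidifier: 383 W × 12 h × 31 d = 142,476 Wh = 142.5 kWh
pool pump: 1777 W × 2.7 h × 31 d = 148,735 Wh = 148.7 kWh
window air conditioner: 582 W × 6.75 h × 31 d = 121,784 Wh = 121.8 kWh
LED light strip: 25.77 W × 7.18 h × 31 d = 5,736 Wh = 5.736 kWh
Total energy = 142.5 + 148.7 + 121.8 + 5.736 = 418.7 kWh
Cost = 418.7 kWh × €0.229 = €95.89 ≈ €96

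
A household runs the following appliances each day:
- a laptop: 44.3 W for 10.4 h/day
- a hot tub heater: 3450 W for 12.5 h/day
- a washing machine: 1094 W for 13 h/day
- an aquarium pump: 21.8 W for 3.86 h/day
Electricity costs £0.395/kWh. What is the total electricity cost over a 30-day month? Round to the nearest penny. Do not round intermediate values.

laptop: 44.3 W × 10.4 h × 30 d = 13,822 Wh = 13.82 kWh
hot tub heater: 3450 W × 12.5 h × 30 d = 1,293,750 Wh = 1,294 kWh
washing machine: 1094 W × 13 h × 30 d = 426,660 Wh = 426.7 kWh
aquarium pump: 21.8 W × 3.86 h × 30 d = 2,524 Wh = 2.524 kWh
Total energy = 13.82 + 1,294 + 426.7 + 2.524 = 1,737 kWh
Cost = 1,737 kWh × £0.395 = £686.02

£686.02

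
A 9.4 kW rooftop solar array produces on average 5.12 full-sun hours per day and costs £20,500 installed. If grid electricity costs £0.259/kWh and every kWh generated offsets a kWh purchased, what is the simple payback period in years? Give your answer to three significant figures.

4.51 years

Daily generation = 9.4 kW × 5.12 h = 48.13 kWh
Annual generation = 48.13 × 365 = 17567 kWh
Annual savings = 17567 × £0.259 = £4,549.78
Payback = £20,500 / £4,549.78 = 4.51 years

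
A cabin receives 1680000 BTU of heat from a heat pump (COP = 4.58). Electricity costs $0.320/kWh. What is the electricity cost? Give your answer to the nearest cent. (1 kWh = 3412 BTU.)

$34.40

Heat delivered = 1,680,000 BTU / 3412 = 492.4 kWh
Electrical input = 492.4 kWh / 4.58 = 107.5 kWh
Cost = 107.5 × $0.320/kWh = $34.40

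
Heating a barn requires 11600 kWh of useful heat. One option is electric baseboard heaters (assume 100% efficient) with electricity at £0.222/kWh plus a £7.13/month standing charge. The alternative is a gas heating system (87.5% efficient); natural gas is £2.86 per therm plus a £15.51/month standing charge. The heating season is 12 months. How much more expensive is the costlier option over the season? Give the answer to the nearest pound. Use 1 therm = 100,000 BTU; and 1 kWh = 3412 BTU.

£1181

Heat load = 11600 kWh × 3412 = 39,579,200 BTU
Gas: input = 39,579,200 / 0.875 = 45,233,371 BTU = 452.3 therm → 452.3 × £2.86 = £1,293.67; + 12 × £15.51 standing = £1,479.79
Electric: 39,579,200 BTU / 3412 = 11,600 kWh → × £0.222 = £2,575.20; + 12 × £7.13 standing = £2,660.76
Difference = |£1,479.79 − £2,660.76| = £1,180.97 ≈ £1181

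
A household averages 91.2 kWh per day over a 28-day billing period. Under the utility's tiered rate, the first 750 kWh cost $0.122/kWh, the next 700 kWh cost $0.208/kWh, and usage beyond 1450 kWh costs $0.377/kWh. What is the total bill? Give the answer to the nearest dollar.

$653

Usage = 91.2 kWh/day × 28 days = 2553.6 kWh
First 750 kWh × $0.122 = $91.50
Next 700 kWh × $0.208 = $145.60
Remaining 1103.6 kWh × $0.377 = $416.06
Total = $653.16 ≈ $653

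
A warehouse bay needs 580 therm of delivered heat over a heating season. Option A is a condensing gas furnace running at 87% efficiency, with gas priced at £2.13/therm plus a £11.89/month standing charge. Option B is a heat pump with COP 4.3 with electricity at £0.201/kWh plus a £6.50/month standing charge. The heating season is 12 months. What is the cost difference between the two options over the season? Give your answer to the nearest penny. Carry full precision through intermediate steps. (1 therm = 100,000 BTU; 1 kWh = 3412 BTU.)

Heat load = 580 therm × 100,000 = 58,000,000 BTU
Gas: input = 58,000,000 / 0.870 = 66,666,667 BTU = 666.7 therm → 666.7 × £2.13 = £1,420.00; + 12 × £11.89 standing = £1,562.68
Heat pump: 58,000,000 BTU / 3412 = 17,000 kWh heat; / 4.3 = 3,953 kWh in → × £0.201 = £794.60; + 12 × £6.50 standing = £872.60
Difference = |£1,562.68 − £872.60| = £690.08

£690.08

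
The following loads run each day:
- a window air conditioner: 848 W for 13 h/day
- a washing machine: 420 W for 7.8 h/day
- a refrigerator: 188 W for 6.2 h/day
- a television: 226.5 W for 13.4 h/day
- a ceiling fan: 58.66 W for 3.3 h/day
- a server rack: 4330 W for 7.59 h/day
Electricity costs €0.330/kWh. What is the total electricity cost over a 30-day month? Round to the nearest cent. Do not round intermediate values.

€510.43

window air conditioner: 848 W × 13 h × 30 d = 330,720 Wh = 330.7 kWh
washing machine: 420 W × 7.8 h × 30 d = 98,280 Wh = 98.28 kWh
refrigerator: 188 W × 6.2 h × 30 d = 34,968 Wh = 34.97 kWh
television: 226.5 W × 13.4 h × 30 d = 91,053 Wh = 91.05 kWh
ceiling fan: 58.66 W × 3.3 h × 30 d = 5,807 Wh = 5.807 kWh
server rack: 4330 W × 7.59 h × 30 d = 985,941 Wh = 985.9 kWh
Total energy = 330.7 + 98.28 + 34.97 + 91.05 + 5.807 + 985.9 = 1,547 kWh
Cost = 1,547 kWh × €0.330 = €510.43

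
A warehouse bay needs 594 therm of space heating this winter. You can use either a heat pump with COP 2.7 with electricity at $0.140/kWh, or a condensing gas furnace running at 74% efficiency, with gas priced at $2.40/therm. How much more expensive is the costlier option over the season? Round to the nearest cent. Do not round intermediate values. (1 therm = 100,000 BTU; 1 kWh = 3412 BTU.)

$1023.79

Heat load = 594 therm × 100,000 = 59,400,000 BTU
Gas: input = 59,400,000 / 0.74 = 80,270,270 BTU = 802.7 therm → 802.7 × $2.40 = $1,926.49
Heat pump: 59,400,000 BTU / 3412 = 17,410 kWh heat; / 2.7 = 6,448 kWh in → × $0.140 = $902.70
Difference = |$1,926.49 − $902.70| = $1,023.79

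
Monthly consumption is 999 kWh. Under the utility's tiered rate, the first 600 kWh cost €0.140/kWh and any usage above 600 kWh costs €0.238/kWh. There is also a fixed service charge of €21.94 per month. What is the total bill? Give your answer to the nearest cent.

€200.90

First 600 kWh × €0.140 = €84.00
Remaining 399 kWh × €0.238 = €94.96
Energy charge = €178.96; + service €21.94 = €200.90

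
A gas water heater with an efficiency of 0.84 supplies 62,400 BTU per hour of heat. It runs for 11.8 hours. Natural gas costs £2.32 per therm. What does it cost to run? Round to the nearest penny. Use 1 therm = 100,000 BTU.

Heat delivered = 62,400 BTU/h × 11.8 h = 736,320 BTU
Gas input = 736,320 / 0.84 = 876,571 BTU
= 876,571 / 100,000 = 8.766 therm
Cost = 8.766 × £2.32/therm = £20.34

£20.34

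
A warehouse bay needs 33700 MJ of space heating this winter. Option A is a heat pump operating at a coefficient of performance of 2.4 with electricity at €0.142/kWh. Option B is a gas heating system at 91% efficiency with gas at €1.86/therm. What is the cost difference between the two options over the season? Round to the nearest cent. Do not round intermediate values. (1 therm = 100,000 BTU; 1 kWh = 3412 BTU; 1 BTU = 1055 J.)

Heat load = 33700 MJ = 33,700,000,000 J / 1055 = 31,943,128 BTU
Gas: input = 31,943,128 / 0.91 = 35,102,338 BTU = 351 therm → 351 × €1.86 = €652.90
Heat pump: 31,943,128 BTU / 3412 = 9,362 kWh heat; / 2.4 = 3,901 kWh in → × €0.142 = €553.92
Difference = |€652.90 − €553.92| = €98.99

€98.99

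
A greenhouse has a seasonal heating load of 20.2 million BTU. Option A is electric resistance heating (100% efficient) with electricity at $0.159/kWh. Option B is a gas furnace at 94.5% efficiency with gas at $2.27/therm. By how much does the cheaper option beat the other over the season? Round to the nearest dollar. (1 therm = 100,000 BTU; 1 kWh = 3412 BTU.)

$456

Heat load = 20.2 × 10⁶ BTU = 20,200,000 BTU
Gas: input = 20,200,000 / 0.945 = 21,375,661 BTU = 213.8 therm → 213.8 × $2.27 = $485.23
Electric: 20,200,000 BTU / 3412 = 5,920 kWh → × $0.159 = $941.32
Difference = |$485.23 − $941.32| = $456.10 ≈ $456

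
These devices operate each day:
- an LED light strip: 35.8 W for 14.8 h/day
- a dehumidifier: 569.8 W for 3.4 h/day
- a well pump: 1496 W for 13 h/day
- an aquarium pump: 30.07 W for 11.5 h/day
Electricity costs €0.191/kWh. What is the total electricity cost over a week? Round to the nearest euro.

€30

LED light strip: 35.8 W × 14.8 h × 7 d = 3,709 Wh = 3.709 kWh
dehumidifier: 569.8 W × 3.4 h × 7 d = 13,561 Wh = 13.56 kWh
well pump: 1496 W × 13 h × 7 d = 136,136 Wh = 136.1 kWh
aquarium pump: 30.07 W × 11.5 h × 7 d = 2,421 Wh = 2.421 kWh
Total energy = 3.709 + 13.56 + 136.1 + 2.421 = 155.8 kWh
Cost = 155.8 kWh × €0.191 = €29.76 ≈ €30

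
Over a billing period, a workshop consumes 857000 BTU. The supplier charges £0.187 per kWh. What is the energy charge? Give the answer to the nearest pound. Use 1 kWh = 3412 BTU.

£47

857000 BTU × (0.00029308 kWh/BTU) = 251.2 kWh
Cost = 251.2 kWh × £0.187/kWh = £46.97 ≈ £47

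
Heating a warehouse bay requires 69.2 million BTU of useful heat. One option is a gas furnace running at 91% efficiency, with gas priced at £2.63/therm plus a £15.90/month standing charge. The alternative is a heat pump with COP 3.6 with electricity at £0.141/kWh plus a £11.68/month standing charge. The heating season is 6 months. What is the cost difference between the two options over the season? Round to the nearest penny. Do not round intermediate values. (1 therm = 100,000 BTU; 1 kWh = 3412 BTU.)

£1230.92

Heat load = 69.2 × 10⁶ BTU = 69,200,000 BTU
Gas: input = 69,200,000 / 0.91 = 76,043,956 BTU = 760.4 therm → 760.4 × £2.63 = £1,999.96; + 6 × £15.90 standing = £2,095.36
Heat pump: 69,200,000 BTU / 3412 = 20,280 kWh heat; / 3.6 = 5,634 kWh in → × £0.141 = £794.35; + 6 × £11.68 standing = £864.43
Difference = |£2,095.36 − £864.43| = £1,230.92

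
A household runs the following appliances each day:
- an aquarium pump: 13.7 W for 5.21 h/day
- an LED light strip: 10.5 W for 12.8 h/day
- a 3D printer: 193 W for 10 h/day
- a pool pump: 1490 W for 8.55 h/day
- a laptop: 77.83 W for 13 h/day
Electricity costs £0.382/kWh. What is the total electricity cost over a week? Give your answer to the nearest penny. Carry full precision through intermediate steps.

aquarium pump: 13.7 W × 5.21 h × 7 d = 500 Wh = 0.4996 kWh
LED light strip: 10.5 W × 12.8 h × 7 d = 941 Wh = 0.9408 kWh
3D printer: 193 W × 10 h × 7 d = 13,510 Wh = 13.51 kWh
pool pump: 1490 W × 8.55 h × 7 d = 89,177 Wh = 89.18 kWh
laptop: 77.83 W × 13 h × 7 d = 7,083 Wh = 7.083 kWh
Total energy = 0.4996 + 0.9408 + 13.51 + 89.18 + 7.083 = 111.2 kWh
Cost = 111.2 kWh × £0.382 = £42.48

£42.48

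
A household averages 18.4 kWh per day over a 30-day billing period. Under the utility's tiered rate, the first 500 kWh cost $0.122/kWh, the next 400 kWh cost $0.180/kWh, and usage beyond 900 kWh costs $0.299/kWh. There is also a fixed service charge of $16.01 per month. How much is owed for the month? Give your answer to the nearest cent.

Usage = 18.4 kWh/day × 30 days = 552 kWh
First 500 kWh × $0.122 = $61.00
Next 52 kWh × $0.180 = $9.36
Remaining tier: 0 kWh (not reached)
Energy charge = $70.36; + service $16.01 = $86.37

$86.37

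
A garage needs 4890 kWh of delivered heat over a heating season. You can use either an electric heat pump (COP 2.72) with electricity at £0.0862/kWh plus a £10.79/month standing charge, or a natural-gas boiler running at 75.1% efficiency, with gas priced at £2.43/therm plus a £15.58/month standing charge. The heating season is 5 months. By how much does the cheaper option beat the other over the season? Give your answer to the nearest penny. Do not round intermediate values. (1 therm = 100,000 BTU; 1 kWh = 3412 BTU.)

Heat load = 4890 kWh × 3412 = 16,684,680 BTU
Gas: input = 16,684,680 / 0.751 = 22,216,618 BTU = 222.2 therm → 222.2 × £2.43 = £539.86; + 5 × £15.58 standing = £617.76
Heat pump: 16,684,680 BTU / 3412 = 4,890 kWh heat; / 2.72 = 1,798 kWh in → × £0.0862 = £154.97; + 5 × £10.79 standing = £208.92
Difference = |£617.76 − £208.92| = £408.84

£408.84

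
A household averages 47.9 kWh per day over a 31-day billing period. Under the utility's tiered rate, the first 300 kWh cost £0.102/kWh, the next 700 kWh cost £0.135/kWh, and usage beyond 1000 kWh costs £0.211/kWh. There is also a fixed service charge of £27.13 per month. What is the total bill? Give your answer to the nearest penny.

£254.54

Usage = 47.9 kWh/day × 31 days = 1484.9 kWh
First 300 kWh × £0.102 = £30.60
Next 700 kWh × £0.135 = £94.50
Remaining 484.9 kWh × £0.211 = £102.31
Energy charge = £227.41; + service £27.13 = £254.54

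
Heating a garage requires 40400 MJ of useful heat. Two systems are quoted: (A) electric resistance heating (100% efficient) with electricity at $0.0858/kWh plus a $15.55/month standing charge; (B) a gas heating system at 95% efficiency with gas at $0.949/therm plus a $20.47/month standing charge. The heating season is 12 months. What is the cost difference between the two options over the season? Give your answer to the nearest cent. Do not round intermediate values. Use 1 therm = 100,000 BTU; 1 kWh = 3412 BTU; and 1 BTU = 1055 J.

$521.38

Heat load = 40400 MJ = 40,400,000,000 J / 1055 = 38,293,839 BTU
Gas: input = 38,293,839 / 0.95 = 40,309,304 BTU = 403.1 therm → 403.1 × $0.949 = $382.54; + 12 × $20.47 standing = $628.18
Electric: 38,293,839 BTU / 3412 = 11,220 kWh → × $0.0858 = $962.96; + 12 × $15.55 standing = $1,149.56
Difference = |$628.18 − $1,149.56| = $521.38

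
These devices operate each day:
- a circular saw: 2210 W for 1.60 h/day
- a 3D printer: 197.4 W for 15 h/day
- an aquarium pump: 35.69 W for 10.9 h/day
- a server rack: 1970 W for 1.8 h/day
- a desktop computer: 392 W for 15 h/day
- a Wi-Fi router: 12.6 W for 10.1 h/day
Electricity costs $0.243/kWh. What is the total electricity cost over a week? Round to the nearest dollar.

$28

circular saw: 2210 W × 1.60 h × 7 d = 24,752 Wh = 24.75 kWh
3D printer: 197.4 W × 15 h × 7 d = 20,727 Wh = 20.73 kWh
aquarium pump: 35.69 W × 10.9 h × 7 d = 2,723 Wh = 2.723 kWh
server rack: 1970 W × 1.8 h × 7 d = 24,822 Wh = 24.82 kWh
desktop computer: 392 W × 15 h × 7 d = 41,160 Wh = 41.16 kWh
Wi-Fi router: 12.6 W × 10.1 h × 7 d = 891 Wh = 0.8908 kWh
Total energy = 24.75 + 20.73 + 2.723 + 24.82 + 41.16 + 0.8908 = 115.1 kWh
Cost = 115.1 kWh × $0.243 = $27.96 ≈ $28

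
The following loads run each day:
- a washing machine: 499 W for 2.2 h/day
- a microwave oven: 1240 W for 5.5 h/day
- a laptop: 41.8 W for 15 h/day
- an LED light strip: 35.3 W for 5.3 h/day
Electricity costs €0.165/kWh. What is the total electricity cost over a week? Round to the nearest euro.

washing machine: 499 W × 2.2 h × 7 d = 7,685 Wh = 7.685 kWh
microwave oven: 1240 W × 5.5 h × 7 d = 47,740 Wh = 47.74 kWh
laptop: 41.8 W × 15 h × 7 d = 4,389 Wh = 4.389 kWh
LED light strip: 35.3 W × 5.3 h × 7 d = 1,310 Wh = 1.31 kWh
Total energy = 7.685 + 47.74 + 4.389 + 1.31 = 61.12 kWh
Cost = 61.12 kWh × €0.165 = €10.09 ≈ €10

€10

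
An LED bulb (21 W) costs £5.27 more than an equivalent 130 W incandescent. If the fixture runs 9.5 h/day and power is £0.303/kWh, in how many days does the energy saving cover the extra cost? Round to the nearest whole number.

Power saved = 130 − 21 = 109 W
Daily energy saved = 109 W × 9.5 h = 1036 Wh = 1.0355 kWh
Daily savings = 1.0355 × £0.303 = £0.3138
Payback = £5.27 / £0.3138 per day = 16.8 days

17 days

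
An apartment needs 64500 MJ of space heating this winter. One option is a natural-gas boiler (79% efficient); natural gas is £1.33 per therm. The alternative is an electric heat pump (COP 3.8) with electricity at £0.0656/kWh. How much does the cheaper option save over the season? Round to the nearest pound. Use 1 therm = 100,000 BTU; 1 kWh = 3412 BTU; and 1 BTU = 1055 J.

£720

Heat load = 64500 MJ = 64,500,000,000 J / 1055 = 61,137,441 BTU
Gas: input = 61,137,441 / 0.79 = 77,389,166 BTU = 773.9 therm → 773.9 × £1.33 = £1,029.28
Heat pump: 61,137,441 BTU / 3412 = 17,920 kWh heat; / 3.8 = 4,715 kWh in → × £0.0656 = £309.33
Difference = |£1,029.28 − £309.33| = £719.95 ≈ £720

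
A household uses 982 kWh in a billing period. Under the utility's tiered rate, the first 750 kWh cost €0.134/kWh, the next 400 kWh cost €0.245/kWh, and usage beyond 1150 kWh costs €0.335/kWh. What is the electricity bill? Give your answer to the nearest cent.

€157.34

First 750 kWh × €0.134 = €100.50
Next 232 kWh × €0.245 = €56.84
Remaining tier: 0 kWh (not reached)
Total = €157.34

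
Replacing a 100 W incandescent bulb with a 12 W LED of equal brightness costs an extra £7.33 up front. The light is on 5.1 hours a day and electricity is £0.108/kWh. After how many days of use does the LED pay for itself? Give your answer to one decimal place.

Power saved = 100 − 12 = 88 W
Daily energy saved = 88 W × 5.1 h = 448.8 Wh = 0.4488 kWh
Daily savings = 0.4488 × £0.108 = £0.0485
Payback = £7.33 / £0.0485 per day = 151.2 days

151.2 days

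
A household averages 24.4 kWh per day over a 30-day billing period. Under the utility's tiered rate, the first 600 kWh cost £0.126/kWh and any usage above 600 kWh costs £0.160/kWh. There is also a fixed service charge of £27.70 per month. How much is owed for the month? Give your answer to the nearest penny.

£124.42

Usage = 24.4 kWh/day × 30 days = 732 kWh
First 600 kWh × £0.126 = £75.60
Remaining 132 kWh × £0.160 = £21.12
Energy charge = £96.72; + service £27.70 = £124.42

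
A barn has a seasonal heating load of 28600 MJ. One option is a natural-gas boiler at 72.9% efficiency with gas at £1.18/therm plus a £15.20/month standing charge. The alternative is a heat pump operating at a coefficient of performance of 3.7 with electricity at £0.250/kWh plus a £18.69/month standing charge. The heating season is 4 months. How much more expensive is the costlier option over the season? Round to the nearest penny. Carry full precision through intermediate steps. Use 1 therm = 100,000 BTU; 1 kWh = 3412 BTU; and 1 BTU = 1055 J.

Heat load = 28600 MJ = 28,600,000,000 J / 1055 = 27,109,005 BTU
Gas: input = 27,109,005 / 0.729 = 37,186,563 BTU = 371.9 therm → 371.9 × £1.18 = £438.80; + 4 × £15.20 standing = £499.60
Heat pump: 27,109,005 BTU / 3412 = 7,945 kWh heat; / 3.7 = 2,147 kWh in → × £0.250 = £536.84; + 4 × £18.69 standing = £611.60
Difference = |£499.60 − £611.60| = £112.00

£112.00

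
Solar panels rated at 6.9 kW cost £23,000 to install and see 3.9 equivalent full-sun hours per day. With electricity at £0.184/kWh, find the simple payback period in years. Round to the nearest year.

Daily generation = 6.9 kW × 3.9 h = 26.91 kWh
Annual generation = 26.91 × 365 = 9822.1 kWh
Annual savings = 9822.1 × £0.184 = £1,807.28
Payback = £23,000 / £1,807.28 = 12.7 years

13 years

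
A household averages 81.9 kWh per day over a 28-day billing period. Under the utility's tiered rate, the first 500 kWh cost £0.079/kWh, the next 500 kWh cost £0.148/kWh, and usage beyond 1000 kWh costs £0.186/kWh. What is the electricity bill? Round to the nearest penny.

£354.04

Usage = 81.9 kWh/day × 28 days = 2293.2 kWh
First 500 kWh × £0.079 = £39.50
Next 500 kWh × £0.148 = £74.00
Remaining 1293.2 kWh × £0.186 = £240.54
Total = £354.04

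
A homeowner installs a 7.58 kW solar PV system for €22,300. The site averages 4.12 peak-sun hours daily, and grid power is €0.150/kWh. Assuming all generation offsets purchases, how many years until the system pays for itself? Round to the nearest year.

Daily generation = 7.58 kW × 4.12 h = 31.23 kWh
Annual generation = 31.23 × 365 = 11399 kWh
Annual savings = 11399 × €0.150 = €1,709.82
Payback = €22,300 / €1,709.82 = 13 years

13 years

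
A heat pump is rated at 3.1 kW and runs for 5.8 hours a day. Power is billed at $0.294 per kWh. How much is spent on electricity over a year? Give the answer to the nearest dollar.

$1929

Energy = 3100 W × 5.8 h/day × 365 days = 6,562,700 Wh = 6,563 kWh
Cost = 6,563 kWh × $0.294/kWh = $1,929.43 ≈ $1929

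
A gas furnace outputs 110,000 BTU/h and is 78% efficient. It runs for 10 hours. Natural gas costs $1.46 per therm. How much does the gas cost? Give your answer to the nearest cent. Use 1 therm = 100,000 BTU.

$20.59

Heat delivered = 110,000 BTU/h × 10 h = 1,100,000 BTU
Gas input = 1,100,000 / 0.78 = 1,410,256 BTU
= 1,410,256 / 100,000 = 14.1 therm
Cost = 14.1 × $1.46/therm = $20.59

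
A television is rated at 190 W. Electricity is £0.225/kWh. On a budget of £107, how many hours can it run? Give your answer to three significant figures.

2500 h

Energy budget = £107 / £0.225 per kWh = 475.6 kWh = 475,556 Wh
Runtime = 475,556 Wh / 190 W = 2,503 h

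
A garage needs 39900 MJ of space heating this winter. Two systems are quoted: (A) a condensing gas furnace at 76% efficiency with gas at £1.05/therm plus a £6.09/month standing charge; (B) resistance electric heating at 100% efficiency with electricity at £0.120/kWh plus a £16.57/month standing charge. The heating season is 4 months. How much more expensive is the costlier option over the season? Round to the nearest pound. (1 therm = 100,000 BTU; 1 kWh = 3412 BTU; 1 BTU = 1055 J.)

Heat load = 39900 MJ = 39,900,000,000 J / 1055 = 37,819,905 BTU
Gas: input = 37,819,905 / 0.76 = 49,763,033 BTU = 497.6 therm → 497.6 × £1.05 = £522.51; + 4 × £6.09 standing = £546.87
Electric: 37,819,905 BTU / 3412 = 11,080 kWh → × £0.120 = £1,330.13; + 4 × £16.57 standing = £1,396.41
Difference = |£546.87 − £1,396.41| = £849.53 ≈ £850

£850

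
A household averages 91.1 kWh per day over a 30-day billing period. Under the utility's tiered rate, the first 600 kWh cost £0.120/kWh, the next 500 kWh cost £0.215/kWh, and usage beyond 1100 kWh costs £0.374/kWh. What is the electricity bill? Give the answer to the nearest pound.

£790

Usage = 91.1 kWh/day × 30 days = 2733 kWh
First 600 kWh × £0.120 = £72.00
Next 500 kWh × £0.215 = £107.50
Remaining 1633 kWh × £0.374 = £610.74
Total = £790.24 ≈ £790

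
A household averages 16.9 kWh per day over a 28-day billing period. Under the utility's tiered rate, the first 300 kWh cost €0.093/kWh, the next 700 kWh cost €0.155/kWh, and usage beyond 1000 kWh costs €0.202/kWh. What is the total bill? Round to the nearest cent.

€54.75

Usage = 16.9 kWh/day × 28 days = 473.2 kWh
First 300 kWh × €0.093 = €27.90
Next 173.2 kWh × €0.155 = €26.85
Remaining tier: 0 kWh (not reached)
Total = €54.75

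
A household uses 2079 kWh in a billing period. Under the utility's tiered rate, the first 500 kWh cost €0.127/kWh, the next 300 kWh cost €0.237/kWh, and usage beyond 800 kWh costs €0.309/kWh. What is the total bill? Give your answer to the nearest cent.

First 500 kWh × €0.127 = €63.50
Next 300 kWh × €0.237 = €71.10
Remaining 1279 kWh × €0.309 = €395.21
Total = €529.81

€529.81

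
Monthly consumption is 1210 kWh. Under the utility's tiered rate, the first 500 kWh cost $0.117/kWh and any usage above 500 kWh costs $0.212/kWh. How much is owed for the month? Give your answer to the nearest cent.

First 500 kWh × $0.117 = $58.50
Remaining 710 kWh × $0.212 = $150.52
Total = $209.02

$209.02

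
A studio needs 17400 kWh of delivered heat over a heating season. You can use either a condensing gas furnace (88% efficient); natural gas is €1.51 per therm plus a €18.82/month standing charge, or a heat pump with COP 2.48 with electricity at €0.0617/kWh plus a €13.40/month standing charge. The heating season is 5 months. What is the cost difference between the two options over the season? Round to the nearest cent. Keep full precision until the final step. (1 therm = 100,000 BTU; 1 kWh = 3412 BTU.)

Heat load = 17400 kWh × 3412 = 59,368,800 BTU
Gas: input = 59,368,800 / 0.880 = 67,464,545 BTU = 674.6 therm → 674.6 × €1.51 = €1,018.71; + 5 × €18.82 standing = €1,112.81
Heat pump: 59,368,800 BTU / 3412 = 17,400 kWh heat; / 2.48 = 7,016 kWh in → × €0.0617 = €432.90; + 5 × €13.40 standing = €499.90
Difference = |€1,112.81 − €499.90| = €612.92

€612.92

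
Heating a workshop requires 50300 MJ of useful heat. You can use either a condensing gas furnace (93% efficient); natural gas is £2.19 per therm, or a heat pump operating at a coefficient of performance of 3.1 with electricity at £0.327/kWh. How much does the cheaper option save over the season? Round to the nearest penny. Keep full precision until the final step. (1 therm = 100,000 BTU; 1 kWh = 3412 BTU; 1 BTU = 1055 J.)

£351.25

Heat load = 50300 MJ = 50,300,000,000 J / 1055 = 47,677,725 BTU
Gas: input = 47,677,725 / 0.93 = 51,266,371 BTU = 512.7 therm → 512.7 × £2.19 = £1,122.73
Heat pump: 47,677,725 BTU / 3412 = 13,970 kWh heat; / 3.1 = 4,508 kWh in → × £0.327 = £1,473.98
Difference = |£1,122.73 − £1,473.98| = £351.25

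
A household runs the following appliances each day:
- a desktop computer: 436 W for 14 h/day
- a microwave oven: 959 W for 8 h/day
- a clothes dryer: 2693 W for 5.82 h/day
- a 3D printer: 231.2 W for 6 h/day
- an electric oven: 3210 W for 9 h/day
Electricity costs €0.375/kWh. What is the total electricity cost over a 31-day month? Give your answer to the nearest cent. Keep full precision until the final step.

desktop computer: 436 W × 14 h × 31 d = 189,224 Wh = 189.2 kWh
microwave oven: 959 W × 8 h × 31 d = 237,832 Wh = 237.8 kWh
clothes dryer: 2693 W × 5.82 h × 31 d = 485,871 Wh = 485.9 kWh
3D printer: 231.2 W × 6 h × 31 d = 43,003 Wh = 43 kWh
electric oven: 3210 W × 9 h × 31 d = 895,590 Wh = 895.6 kWh
Total energy = 189.2 + 237.8 + 485.9 + 43 + 895.6 = 1,852 kWh
Cost = 1,852 kWh × €0.375 = €694.32

€694.32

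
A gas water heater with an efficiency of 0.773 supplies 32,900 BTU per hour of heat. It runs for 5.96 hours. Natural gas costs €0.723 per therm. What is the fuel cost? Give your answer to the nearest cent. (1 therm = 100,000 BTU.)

€1.83

Heat delivered = 32,900 BTU/h × 5.96 h = 196,084 BTU
Gas input = 196,084 / 0.773 = 253,666 BTU
= 253,666 / 100,000 = 2.537 therm
Cost = 2.537 × €0.723/therm = €1.83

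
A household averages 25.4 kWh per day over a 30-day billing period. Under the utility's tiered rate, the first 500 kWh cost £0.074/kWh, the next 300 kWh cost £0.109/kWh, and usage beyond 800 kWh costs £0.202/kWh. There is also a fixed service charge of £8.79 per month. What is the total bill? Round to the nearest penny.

Usage = 25.4 kWh/day × 30 days = 762 kWh
First 500 kWh × £0.074 = £37.00
Next 262 kWh × £0.109 = £28.56
Remaining tier: 0 kWh (not reached)
Energy charge = £65.56; + service £8.79 = £74.35

£74.35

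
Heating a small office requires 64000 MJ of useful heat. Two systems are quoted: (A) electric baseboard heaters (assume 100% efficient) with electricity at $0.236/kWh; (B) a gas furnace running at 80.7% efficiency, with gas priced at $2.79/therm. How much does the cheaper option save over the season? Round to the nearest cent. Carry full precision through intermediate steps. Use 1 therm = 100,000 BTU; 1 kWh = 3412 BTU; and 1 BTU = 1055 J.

$2098.66

Heat load = 64000 MJ = 64,000,000,000 J / 1055 = 60,663,507 BTU
Gas: input = 60,663,507 / 0.807 = 75,171,632 BTU = 751.7 therm → 751.7 × $2.79 = $2,097.29
Electric: 60,663,507 BTU / 3412 = 17,780 kWh → × $0.236 = $4,195.95
Difference = |$2,097.29 − $4,195.95| = $2,098.66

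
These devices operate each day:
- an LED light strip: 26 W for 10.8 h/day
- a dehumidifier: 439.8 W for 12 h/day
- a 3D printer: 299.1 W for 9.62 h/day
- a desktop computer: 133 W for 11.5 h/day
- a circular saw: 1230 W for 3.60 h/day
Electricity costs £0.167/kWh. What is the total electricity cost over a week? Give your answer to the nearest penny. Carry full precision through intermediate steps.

LED light strip: 26 W × 10.8 h × 7 d = 1,966 Wh = 1.966 kWh
dehumidifier: 439.8 W × 12 h × 7 d = 36,943 Wh = 36.94 kWh
3D printer: 299.1 W × 9.62 h × 7 d = 20,141 Wh = 20.14 kWh
desktop computer: 133 W × 11.5 h × 7 d = 10,706 Wh = 10.71 kWh
circular saw: 1230 W × 3.60 h × 7 d = 30,996 Wh = 31 kWh
Total energy = 1.966 + 36.94 + 20.14 + 10.71 + 31 = 100.8 kWh
Cost = 100.8 kWh × £0.167 = £16.83

£16.83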